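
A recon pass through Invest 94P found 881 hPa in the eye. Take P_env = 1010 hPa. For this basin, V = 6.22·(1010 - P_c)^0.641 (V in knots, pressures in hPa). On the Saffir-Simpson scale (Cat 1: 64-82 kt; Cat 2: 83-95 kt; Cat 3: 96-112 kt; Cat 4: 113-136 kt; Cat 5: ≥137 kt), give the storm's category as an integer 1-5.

5

ΔP = 1010 − 881 = 129 hPa.
V ≈ 6.22 × 129^0.641 = 6.22 × 22.54 ≈ 140 kt.
140 kt falls in the Category 5 band.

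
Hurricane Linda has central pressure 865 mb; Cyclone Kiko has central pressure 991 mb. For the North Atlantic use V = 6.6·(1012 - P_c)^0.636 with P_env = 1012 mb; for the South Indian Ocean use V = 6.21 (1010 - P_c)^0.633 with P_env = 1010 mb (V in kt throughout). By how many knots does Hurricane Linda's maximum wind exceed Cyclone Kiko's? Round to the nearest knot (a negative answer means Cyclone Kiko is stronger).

Hurricane Linda: ΔP = 147; V ≈ 6.6 × 147^0.636 ≈ 157.75 kt.
Cyclone Kiko: ΔP = 19; V ≈ 6.21 × 19^0.633 ≈ 40.04 kt.
Difference ≈ 157.75 − 40.04 = 117.71 → 118 kt.

118 kt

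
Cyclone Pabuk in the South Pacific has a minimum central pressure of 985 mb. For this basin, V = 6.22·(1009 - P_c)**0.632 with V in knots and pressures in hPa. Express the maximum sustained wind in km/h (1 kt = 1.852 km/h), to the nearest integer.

86 km/h

ΔP = 1009 − 985 = 24 mb.
V ≈ 6.22 × 24^0.632 = 6.22 × 7.452 ≈ 46.354 kt.
46.354 × 1.852 ≈ 85.85 km/h → 86 km/h.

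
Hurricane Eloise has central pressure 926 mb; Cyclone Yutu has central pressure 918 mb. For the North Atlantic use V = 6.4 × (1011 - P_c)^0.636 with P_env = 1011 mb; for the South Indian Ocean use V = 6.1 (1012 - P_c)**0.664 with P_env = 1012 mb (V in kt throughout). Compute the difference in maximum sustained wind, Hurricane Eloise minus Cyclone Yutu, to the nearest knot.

-17 kt

Hurricane Eloise: ΔP = 85; V ≈ 6.4 × 85^0.636 ≈ 107.97 kt.
Cyclone Yutu: ΔP = 94; V ≈ 6.1 × 94^0.664 ≈ 124.59 kt.
Difference ≈ 107.97 − 124.59 = -16.62 → -17 kt.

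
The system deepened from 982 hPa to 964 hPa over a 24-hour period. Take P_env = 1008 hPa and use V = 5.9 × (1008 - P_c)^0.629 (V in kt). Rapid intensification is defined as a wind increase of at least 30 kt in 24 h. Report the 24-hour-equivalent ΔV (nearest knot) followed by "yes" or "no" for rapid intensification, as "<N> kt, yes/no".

V₁: ΔP = 26, V ≈ 5.9 × 26^0.629 ≈ 45.80 kt.
V₂: ΔP = 44, V ≈ 5.9 × 44^0.629 ≈ 63.77 kt.
ΔV over 24 h = 17.97 kt → 24 h equivalent = 17.97 × 24/24 ≈ 17.97 kt.
18 kt < 30 kt ⇒ not rapid intensification.

18 kt, no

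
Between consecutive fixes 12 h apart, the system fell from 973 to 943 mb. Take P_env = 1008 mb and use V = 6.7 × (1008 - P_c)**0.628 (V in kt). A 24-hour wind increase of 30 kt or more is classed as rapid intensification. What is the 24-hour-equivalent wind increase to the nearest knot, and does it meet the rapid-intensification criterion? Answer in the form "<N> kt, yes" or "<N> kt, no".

V₁: ΔP = 35, V ≈ 6.7 × 35^0.628 ≈ 62.48 kt.
V₂: ΔP = 65, V ≈ 6.7 × 65^0.628 ≈ 92.17 kt.
ΔV over 12 h = 29.69 kt → 24 h equivalent = 29.69 × 24/12 ≈ 59.38 kt.
59 kt ≥ 30 kt ⇒ rapid intensification.

59 kt, yes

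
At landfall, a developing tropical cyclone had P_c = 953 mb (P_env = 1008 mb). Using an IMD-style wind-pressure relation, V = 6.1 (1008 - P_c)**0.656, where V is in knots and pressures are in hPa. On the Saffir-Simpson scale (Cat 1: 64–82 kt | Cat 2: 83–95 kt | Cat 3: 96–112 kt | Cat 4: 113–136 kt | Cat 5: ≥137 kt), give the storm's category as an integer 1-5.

2

ΔP = 1008 − 953 = 55 mb.
V ≈ 6.1 × 55^0.656 = 6.1 × 13.86 ≈ 85 kt.
85 kt falls in the Category 2 band.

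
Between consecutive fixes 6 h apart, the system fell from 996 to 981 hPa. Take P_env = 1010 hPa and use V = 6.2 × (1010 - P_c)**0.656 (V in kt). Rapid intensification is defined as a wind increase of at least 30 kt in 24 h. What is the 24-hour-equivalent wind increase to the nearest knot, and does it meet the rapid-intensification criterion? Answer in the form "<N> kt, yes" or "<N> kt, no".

V₁: ΔP = 14, V ≈ 6.2 × 14^0.656 ≈ 35.01 kt.
V₂: ΔP = 29, V ≈ 6.2 × 29^0.656 ≈ 56.46 kt.
ΔV over 6 h = 21.45 kt → 24 h equivalent = 21.45 × 24/6 ≈ 85.80 kt.
86 kt ≥ 30 kt ⇒ rapid intensification.

86 kt, yes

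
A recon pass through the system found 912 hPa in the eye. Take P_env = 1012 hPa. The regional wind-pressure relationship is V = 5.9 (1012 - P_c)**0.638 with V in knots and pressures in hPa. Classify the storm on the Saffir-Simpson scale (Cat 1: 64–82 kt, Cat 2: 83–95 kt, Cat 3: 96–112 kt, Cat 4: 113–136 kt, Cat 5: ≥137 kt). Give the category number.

3

ΔP = 1012 − 912 = 100 hPa.
V ≈ 5.9 × 100^0.638 = 5.9 × 18.88 ≈ 111 kt.
111 kt falls in the Category 3 band.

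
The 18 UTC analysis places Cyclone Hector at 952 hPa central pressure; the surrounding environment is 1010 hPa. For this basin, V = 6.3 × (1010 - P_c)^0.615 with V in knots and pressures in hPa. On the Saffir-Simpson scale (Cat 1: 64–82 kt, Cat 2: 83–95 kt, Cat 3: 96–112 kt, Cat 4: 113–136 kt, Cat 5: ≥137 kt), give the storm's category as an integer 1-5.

ΔP = 1010 − 952 = 58 hPa.
V ≈ 6.3 × 58^0.615 = 6.3 × 12.15 ≈ 77 kt.
77 kt falls in the Category 1 band.

1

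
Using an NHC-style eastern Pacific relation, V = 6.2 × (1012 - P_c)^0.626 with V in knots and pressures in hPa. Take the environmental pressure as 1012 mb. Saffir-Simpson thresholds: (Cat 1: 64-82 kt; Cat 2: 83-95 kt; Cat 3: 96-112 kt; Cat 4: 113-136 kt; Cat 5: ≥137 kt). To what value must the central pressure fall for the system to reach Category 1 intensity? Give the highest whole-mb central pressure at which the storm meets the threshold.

970 mb

Category 1 begins at V = 64 kt.
Required ΔP = (64/6.2)^(1/0.626) = 10.323^1.597 ≈ 41.64 mb.
P_c ≤ 1012 − 41.64 = 970.36, so the highest integer P_c is 970 mb.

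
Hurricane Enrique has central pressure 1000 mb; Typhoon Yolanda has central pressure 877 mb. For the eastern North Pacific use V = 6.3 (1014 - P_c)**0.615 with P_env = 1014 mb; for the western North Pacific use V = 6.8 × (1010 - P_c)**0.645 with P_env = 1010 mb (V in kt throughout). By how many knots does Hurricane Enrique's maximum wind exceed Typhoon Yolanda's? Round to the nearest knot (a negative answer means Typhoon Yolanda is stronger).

Hurricane Enrique: ΔP = 14; V ≈ 6.3 × 14^0.615 ≈ 31.93 kt.
Typhoon Yolanda: ΔP = 133; V ≈ 6.8 × 133^0.645 ≈ 159.37 kt.
Difference ≈ 31.93 − 159.37 = -127.44 → -127 kt.

-127 kt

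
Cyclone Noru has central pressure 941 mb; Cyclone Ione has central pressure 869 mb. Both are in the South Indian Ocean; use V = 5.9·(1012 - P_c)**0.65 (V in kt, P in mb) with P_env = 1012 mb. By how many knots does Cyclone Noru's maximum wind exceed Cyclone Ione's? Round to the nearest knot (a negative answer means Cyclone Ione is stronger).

Cyclone Noru: ΔP = 71; V ≈ 5.9 × 71^0.65 ≈ 94.23 kt.
Cyclone Ione: ΔP = 143; V ≈ 5.9 × 143^0.65 ≈ 148.53 kt.
Difference ≈ 94.23 − 148.53 = -54.30 → -54 kt.

-54 kt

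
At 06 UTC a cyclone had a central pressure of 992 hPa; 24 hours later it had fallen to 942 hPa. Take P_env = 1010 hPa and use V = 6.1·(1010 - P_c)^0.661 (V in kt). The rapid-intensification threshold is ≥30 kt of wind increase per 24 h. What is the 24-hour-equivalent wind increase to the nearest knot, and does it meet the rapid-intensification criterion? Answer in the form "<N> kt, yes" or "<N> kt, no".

V₁: ΔP = 18, V ≈ 6.1 × 18^0.661 ≈ 41.22 kt.
V₂: ΔP = 68, V ≈ 6.1 × 68^0.661 ≈ 99.22 kt.
ΔV over 24 h = 58.00 kt → 24 h equivalent = 58.00 × 24/24 ≈ 58.00 kt.
58 kt ≥ 30 kt ⇒ rapid intensification.

58 kt, yes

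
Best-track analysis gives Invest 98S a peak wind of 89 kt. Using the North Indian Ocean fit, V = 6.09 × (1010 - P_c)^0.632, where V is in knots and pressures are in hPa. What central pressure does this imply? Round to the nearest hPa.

ΔP = (V / 6.09)^(1/0.632) = (89/6.09)^1.582.
89/6.09 = 14.614; 14.614^1.582 ≈ 69.66 hPa.
P_c = 1010 − 69.66 = 940.34 ≈ 940 hPa.

940 hPa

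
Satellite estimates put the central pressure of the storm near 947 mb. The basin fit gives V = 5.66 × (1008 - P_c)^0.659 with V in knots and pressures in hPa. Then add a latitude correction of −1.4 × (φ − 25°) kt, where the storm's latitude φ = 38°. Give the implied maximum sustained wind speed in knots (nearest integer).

ΔP = 1008 − 947 = 61 mb.
61^0.659 ≈ 15.015.
V ≈ 5.66 × 15.015 ≈ 85.0 kt.
Latitude correction: −1.4 × (38 − 25) = -18.2 kt.
Corrected V ≈ 66.8 kt → 67 kt.

67 kt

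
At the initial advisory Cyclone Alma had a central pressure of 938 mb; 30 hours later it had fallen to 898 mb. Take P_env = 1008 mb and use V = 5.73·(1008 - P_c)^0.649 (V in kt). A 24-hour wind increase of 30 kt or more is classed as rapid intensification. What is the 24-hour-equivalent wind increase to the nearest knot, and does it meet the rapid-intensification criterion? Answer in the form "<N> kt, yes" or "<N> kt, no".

V₁: ΔP = 70, V ≈ 5.73 × 70^0.649 ≈ 90.29 kt.
V₂: ΔP = 110, V ≈ 5.73 × 110^0.649 ≈ 121.06 kt.
ΔV over 30 h = 30.77 kt → 24 h equivalent = 30.77 × 24/30 ≈ 24.62 kt.
25 kt < 30 kt ⇒ not rapid intensification.

25 kt, no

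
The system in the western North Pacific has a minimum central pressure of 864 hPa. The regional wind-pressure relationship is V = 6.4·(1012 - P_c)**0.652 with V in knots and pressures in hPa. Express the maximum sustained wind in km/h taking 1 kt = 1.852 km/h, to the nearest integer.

308 km/h

ΔP = 1012 − 864 = 148 hPa.
V ≈ 6.4 × 148^0.652 = 6.4 × 26.002 ≈ 166.414 kt.
166.414 × 1.852 ≈ 308.20 km/h → 308 km/h.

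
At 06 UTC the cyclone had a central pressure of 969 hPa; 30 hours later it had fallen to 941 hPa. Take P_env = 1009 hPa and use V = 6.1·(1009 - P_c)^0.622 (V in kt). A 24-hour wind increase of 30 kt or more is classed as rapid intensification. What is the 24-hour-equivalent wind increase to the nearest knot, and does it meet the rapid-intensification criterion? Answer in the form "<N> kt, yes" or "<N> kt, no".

V₁: ΔP = 40, V ≈ 6.1 × 40^0.622 ≈ 60.51 kt.
V₂: ΔP = 68, V ≈ 6.1 × 68^0.622 ≈ 84.17 kt.
ΔV over 30 h = 23.66 kt → 24 h equivalent = 23.66 × 24/30 ≈ 18.93 kt.
19 kt < 30 kt ⇒ not rapid intensification.

19 kt, no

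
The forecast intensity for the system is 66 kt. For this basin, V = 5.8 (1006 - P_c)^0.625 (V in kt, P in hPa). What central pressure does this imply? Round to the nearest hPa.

ΔP = (V / 5.8)^(1/0.625) = (66/5.8)^1.600.
66/5.8 = 11.379; 11.379^1.600 ≈ 48.95 hPa.
P_c = 1006 − 48.95 = 957.05 ≈ 957 hPa.

957 hPa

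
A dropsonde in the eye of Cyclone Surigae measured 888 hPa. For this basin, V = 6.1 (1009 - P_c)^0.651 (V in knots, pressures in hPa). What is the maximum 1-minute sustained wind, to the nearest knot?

138 kt

ΔP = 1009 − 888 = 121 hPa.
121^0.651 ≈ 22.693.
V ≈ 6.1 × 22.693 ≈ 138.4 kt.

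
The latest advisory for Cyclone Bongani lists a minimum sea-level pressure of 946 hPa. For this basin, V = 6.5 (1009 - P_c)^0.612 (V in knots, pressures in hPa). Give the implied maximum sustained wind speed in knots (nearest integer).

82 kt

ΔP = 1009 − 946 = 63 hPa.
63^0.612 ≈ 12.624.
V ≈ 6.5 × 12.624 ≈ 82.1 kt.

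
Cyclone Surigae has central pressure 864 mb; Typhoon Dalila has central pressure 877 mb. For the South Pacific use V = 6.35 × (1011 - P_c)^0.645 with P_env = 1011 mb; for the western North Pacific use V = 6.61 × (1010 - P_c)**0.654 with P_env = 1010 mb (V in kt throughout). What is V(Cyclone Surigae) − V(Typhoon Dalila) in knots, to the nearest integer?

Cyclone Surigae: ΔP = 147; V ≈ 6.35 × 147^0.645 ≈ 158.74 kt.
Typhoon Dalila: ΔP = 133; V ≈ 6.61 × 133^0.654 ≈ 161.88 kt.
Difference ≈ 158.74 − 161.88 = -3.14 → -3 kt.

-3 kt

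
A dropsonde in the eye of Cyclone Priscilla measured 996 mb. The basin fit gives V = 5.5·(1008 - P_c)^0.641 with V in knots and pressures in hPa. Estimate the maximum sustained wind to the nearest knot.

ΔP = 1008 − 996 = 12 mb.
12^0.641 ≈ 4.918.
V ≈ 5.5 × 4.918 ≈ 27.0 kt.

27 kt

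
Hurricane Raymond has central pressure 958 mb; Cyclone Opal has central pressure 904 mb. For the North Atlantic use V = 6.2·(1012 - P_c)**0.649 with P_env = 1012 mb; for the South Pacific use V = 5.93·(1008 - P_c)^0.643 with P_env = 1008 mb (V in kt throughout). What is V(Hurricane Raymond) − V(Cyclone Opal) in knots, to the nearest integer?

-35 kt

Hurricane Raymond: ΔP = 54; V ≈ 6.2 × 54^0.649 ≈ 82.55 kt.
Cyclone Opal: ΔP = 104; V ≈ 5.93 × 104^0.643 ≈ 117.49 kt.
Difference ≈ 82.55 − 117.49 = -34.94 → -35 kt.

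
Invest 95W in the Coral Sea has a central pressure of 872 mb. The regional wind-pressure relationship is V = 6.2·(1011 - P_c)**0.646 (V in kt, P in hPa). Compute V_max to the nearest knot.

150 kt

ΔP = 1011 − 872 = 139 mb.
139^0.646 ≈ 24.232.
V ≈ 6.2 × 24.232 ≈ 150.2 kt.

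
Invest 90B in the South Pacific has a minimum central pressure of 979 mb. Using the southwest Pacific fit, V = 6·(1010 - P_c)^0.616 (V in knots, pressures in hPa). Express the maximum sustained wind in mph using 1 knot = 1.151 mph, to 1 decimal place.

ΔP = 1010 − 979 = 31 mb.
V ≈ 6 × 31^0.616 = 6 × 8.292 ≈ 49.754 kt.
49.754 × 1.151 ≈ 57.27 mph → 57.3 mph.

57.3 mph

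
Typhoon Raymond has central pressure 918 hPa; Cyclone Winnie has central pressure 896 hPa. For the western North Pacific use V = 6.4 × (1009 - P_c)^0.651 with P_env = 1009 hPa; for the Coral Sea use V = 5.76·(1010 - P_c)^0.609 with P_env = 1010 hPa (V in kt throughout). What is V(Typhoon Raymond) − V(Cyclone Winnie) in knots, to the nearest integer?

18 kt

Typhoon Raymond: ΔP = 91; V ≈ 6.4 × 91^0.651 ≈ 120.65 kt.
Cyclone Winnie: ΔP = 114; V ≈ 5.76 × 114^0.609 ≈ 103.06 kt.
Difference ≈ 120.65 − 103.06 = 17.59 → 18 kt.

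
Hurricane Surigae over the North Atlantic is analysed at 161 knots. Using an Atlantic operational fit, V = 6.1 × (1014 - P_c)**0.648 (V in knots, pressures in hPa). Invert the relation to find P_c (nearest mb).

858 mb

ΔP = (V / 6.1)^(1/0.648) = (161/6.1)^1.543.
161/6.1 = 26.393; 26.393^1.543 ≈ 156.19 mb.
P_c = 1014 − 156.19 = 857.81 ≈ 858 mb.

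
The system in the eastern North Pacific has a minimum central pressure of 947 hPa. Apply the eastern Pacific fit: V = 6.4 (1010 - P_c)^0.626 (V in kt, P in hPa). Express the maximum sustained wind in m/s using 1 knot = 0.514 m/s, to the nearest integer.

ΔP = 1010 − 947 = 63 hPa.
V ≈ 6.4 × 63^0.626 = 6.4 × 13.378 ≈ 85.618 kt.
85.618 × 0.514 ≈ 44.01 m/s → 44 m/s.

44 m/s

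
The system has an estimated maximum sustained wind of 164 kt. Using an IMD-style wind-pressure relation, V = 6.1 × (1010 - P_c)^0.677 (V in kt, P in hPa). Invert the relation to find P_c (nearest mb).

881 mb

ΔP = (V / 6.1)^(1/0.677) = (164/6.1)^1.477.
164/6.1 = 26.885; 26.885^1.477 ≈ 129.28 mb.
P_c = 1010 − 129.28 = 880.72 ≈ 881 mb.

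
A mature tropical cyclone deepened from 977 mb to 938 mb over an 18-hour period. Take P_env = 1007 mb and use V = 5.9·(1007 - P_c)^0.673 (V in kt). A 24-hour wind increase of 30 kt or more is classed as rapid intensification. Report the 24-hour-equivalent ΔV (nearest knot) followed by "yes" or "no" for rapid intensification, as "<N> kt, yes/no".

V₁: ΔP = 30, V ≈ 5.9 × 30^0.673 ≈ 58.20 kt.
V₂: ΔP = 69, V ≈ 5.9 × 69^0.673 ≈ 101.95 kt.
ΔV over 18 h = 43.75 kt → 24 h equivalent = 43.75 × 24/18 ≈ 58.33 kt.
58 kt ≥ 30 kt ⇒ rapid intensification.

58 kt, yes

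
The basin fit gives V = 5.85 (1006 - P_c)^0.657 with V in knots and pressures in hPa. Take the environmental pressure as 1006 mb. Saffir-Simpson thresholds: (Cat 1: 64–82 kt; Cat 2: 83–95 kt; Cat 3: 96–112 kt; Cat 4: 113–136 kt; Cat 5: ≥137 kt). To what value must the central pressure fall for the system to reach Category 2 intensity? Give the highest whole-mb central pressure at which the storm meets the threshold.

949 mb

Category 2 begins at V = 83 kt.
Required ΔP = (83/5.85)^(1/0.657) = 14.188^1.522 ≈ 56.66 mb.
P_c ≤ 1006 − 56.66 = 949.34, so the highest integer P_c is 949 mb.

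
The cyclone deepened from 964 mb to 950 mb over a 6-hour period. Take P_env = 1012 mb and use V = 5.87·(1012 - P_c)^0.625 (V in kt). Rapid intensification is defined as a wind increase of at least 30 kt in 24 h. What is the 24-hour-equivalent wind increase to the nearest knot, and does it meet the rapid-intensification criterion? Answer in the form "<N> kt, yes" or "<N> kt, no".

46 kt, yes

V₁: ΔP = 48, V ≈ 5.87 × 48^0.625 ≈ 65.98 kt.
V₂: ΔP = 62, V ≈ 5.87 × 62^0.625 ≈ 77.43 kt.
ΔV over 6 h = 11.45 kt → 24 h equivalent = 11.45 × 24/6 ≈ 45.80 kt.
46 kt ≥ 30 kt ⇒ rapid intensification.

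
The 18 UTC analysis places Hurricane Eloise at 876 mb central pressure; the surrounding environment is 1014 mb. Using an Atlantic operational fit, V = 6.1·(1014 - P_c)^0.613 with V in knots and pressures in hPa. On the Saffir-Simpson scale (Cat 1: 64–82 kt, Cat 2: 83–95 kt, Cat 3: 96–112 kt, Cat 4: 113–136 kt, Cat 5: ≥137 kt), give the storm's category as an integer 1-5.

4

ΔP = 1014 − 876 = 138 mb.
V ≈ 6.1 × 138^0.613 = 6.1 × 20.50 ≈ 125 kt.
125 kt falls in the Category 4 band.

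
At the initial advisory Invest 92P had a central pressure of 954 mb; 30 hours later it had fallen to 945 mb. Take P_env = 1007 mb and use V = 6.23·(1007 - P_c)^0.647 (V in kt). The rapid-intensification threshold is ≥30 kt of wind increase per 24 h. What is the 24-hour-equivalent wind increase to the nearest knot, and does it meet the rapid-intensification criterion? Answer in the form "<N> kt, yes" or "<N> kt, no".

V₁: ΔP = 53, V ≈ 6.23 × 53^0.647 ≈ 81.30 kt.
V₂: ΔP = 62, V ≈ 6.23 × 62^0.647 ≈ 89.98 kt.
ΔV over 30 h = 8.68 kt → 24 h equivalent = 8.68 × 24/30 ≈ 6.94 kt.
7 kt < 30 kt ⇒ not rapid intensification.

7 kt, no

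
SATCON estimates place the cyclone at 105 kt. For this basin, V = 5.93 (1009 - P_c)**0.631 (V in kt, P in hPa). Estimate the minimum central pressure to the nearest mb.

ΔP = (V / 5.93)^(1/0.631) = (105/5.93)^1.585.
105/5.93 = 17.707; 17.707^1.585 ≈ 95.07 mb.
P_c = 1009 − 95.07 = 913.93 ≈ 914 mb.

914 mb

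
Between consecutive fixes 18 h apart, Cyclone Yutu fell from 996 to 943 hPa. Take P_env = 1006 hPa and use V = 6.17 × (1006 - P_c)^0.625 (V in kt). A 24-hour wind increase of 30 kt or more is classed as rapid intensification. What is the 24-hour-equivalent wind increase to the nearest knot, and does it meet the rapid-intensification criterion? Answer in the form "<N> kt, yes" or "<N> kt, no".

V₁: ΔP = 10, V ≈ 6.17 × 10^0.625 ≈ 26.02 kt.
V₂: ΔP = 63, V ≈ 6.17 × 63^0.625 ≈ 82.20 kt.
ΔV over 18 h = 56.18 kt → 24 h equivalent = 56.18 × 24/18 ≈ 74.91 kt.
75 kt ≥ 30 kt ⇒ rapid intensification.

75 kt, yes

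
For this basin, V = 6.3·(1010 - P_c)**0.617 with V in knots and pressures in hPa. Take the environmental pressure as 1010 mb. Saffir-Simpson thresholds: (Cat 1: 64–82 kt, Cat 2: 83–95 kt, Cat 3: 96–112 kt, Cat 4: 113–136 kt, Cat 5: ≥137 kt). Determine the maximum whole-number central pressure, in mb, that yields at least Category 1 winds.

Category 1 begins at V = 64 kt.
Required ΔP = (64/6.3)^(1/0.617) = 10.159^1.621 ≈ 42.84 mb.
P_c ≤ 1010 − 42.84 = 967.16, so the highest integer P_c is 967 mb.

967 mb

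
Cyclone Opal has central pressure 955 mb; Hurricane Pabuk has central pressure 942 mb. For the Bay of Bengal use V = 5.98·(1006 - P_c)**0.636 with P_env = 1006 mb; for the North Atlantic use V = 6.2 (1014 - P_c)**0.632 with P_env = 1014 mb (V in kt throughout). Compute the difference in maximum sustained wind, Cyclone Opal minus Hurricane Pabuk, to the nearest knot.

Cyclone Opal: ΔP = 51; V ≈ 5.98 × 51^0.636 ≈ 72.90 kt.
Hurricane Pabuk: ΔP = 72; V ≈ 6.2 × 72^0.632 ≈ 92.52 kt.
Difference ≈ 72.90 − 92.52 = -19.62 → -20 kt.

-20 kt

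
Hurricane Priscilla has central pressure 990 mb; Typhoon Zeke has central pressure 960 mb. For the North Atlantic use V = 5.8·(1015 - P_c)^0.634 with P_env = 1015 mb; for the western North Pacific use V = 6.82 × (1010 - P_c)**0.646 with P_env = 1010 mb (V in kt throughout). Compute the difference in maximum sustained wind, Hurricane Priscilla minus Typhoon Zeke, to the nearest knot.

-41 kt

Hurricane Priscilla: ΔP = 25; V ≈ 5.8 × 25^0.634 ≈ 44.64 kt.
Typhoon Zeke: ΔP = 50; V ≈ 6.82 × 50^0.646 ≈ 85.37 kt.
Difference ≈ 44.64 − 85.37 = -40.73 → -41 kt.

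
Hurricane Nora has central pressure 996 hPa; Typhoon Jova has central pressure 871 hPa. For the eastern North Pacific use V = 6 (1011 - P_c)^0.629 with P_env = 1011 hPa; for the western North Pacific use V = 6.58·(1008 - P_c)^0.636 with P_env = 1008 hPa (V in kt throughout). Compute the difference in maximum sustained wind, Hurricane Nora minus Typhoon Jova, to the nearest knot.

Hurricane Nora: ΔP = 15; V ≈ 6 × 15^0.629 ≈ 32.95 kt.
Typhoon Jova: ΔP = 137; V ≈ 6.58 × 137^0.636 ≈ 150.38 kt.
Difference ≈ 32.95 − 150.38 = -117.43 → -117 kt.

-117 kt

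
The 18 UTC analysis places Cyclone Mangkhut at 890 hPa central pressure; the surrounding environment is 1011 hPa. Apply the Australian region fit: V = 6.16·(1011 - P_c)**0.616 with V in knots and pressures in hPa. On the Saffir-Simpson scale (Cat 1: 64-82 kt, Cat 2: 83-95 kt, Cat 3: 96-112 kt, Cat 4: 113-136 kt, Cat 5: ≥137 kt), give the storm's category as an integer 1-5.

4

ΔP = 1011 − 890 = 121 hPa.
V ≈ 6.16 × 121^0.616 = 6.16 × 19.19 ≈ 118 kt.
118 kt falls in the Category 4 band.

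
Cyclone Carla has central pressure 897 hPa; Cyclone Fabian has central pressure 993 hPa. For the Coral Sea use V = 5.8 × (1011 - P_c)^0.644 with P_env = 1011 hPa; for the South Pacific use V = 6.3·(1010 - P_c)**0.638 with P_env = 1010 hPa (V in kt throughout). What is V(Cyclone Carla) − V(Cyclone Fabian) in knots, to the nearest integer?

84 kt

Cyclone Carla: ΔP = 114; V ≈ 5.8 × 114^0.644 ≈ 122.48 kt.
Cyclone Fabian: ΔP = 17; V ≈ 6.3 × 17^0.638 ≈ 38.40 kt.
Difference ≈ 122.48 − 38.40 = 84.08 → 84 kt.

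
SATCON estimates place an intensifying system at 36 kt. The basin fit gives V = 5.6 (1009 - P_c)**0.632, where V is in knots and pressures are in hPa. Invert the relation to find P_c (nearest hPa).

990 hPa

ΔP = (V / 5.6)^(1/0.632) = (36/5.6)^1.582.
36/5.6 = 6.429; 6.429^1.582 ≈ 19.00 hPa.
P_c = 1009 − 19.00 = 990.00 ≈ 990 hPa.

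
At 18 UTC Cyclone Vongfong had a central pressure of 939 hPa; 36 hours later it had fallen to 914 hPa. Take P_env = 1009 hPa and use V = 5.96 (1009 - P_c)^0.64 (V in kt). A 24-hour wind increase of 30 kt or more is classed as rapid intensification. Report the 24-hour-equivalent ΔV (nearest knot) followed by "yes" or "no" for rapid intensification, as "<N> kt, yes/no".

V₁: ΔP = 70, V ≈ 5.96 × 70^0.64 ≈ 90.39 kt.
V₂: ΔP = 95, V ≈ 5.96 × 95^0.64 ≈ 109.90 kt.
ΔV over 36 h = 19.51 kt → 24 h equivalent = 19.51 × 24/36 ≈ 13.01 kt.
13 kt < 30 kt ⇒ not rapid intensification.

13 kt, no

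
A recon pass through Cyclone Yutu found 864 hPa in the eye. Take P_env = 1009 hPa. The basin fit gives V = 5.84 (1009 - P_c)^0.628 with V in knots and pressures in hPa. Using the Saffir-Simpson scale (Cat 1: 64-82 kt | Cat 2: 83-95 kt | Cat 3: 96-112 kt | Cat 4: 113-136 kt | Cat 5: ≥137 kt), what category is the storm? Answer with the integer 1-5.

ΔP = 1009 − 864 = 145 hPa.
V ≈ 5.84 × 145^0.628 = 5.84 × 22.77 ≈ 133 kt.
133 kt falls in the Category 4 band.

4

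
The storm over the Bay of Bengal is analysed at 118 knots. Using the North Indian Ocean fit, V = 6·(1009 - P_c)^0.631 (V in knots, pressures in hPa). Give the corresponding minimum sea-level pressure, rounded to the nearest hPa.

ΔP = (V / 6)^(1/0.631) = (118/6)^1.585.
118/6 = 19.667; 19.667^1.585 ≈ 112.28 hPa.
P_c = 1009 − 112.28 = 896.72 ≈ 897 hPa.

897 hPa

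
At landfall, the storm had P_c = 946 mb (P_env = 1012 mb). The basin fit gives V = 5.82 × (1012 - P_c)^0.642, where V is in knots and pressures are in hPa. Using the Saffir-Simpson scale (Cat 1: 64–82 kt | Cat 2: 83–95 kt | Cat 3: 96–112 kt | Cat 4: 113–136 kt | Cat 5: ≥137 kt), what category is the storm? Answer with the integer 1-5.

ΔP = 1012 − 946 = 66 mb.
V ≈ 5.82 × 66^0.642 = 5.82 × 14.73 ≈ 86 kt.
86 kt falls in the Category 2 band.

2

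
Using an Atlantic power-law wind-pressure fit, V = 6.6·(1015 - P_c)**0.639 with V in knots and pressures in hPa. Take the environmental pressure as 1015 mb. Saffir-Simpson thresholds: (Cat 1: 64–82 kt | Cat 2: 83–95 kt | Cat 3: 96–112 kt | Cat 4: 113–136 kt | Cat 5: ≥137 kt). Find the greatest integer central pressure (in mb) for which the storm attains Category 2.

Category 2 begins at V = 83 kt.
Required ΔP = (83/6.6)^(1/0.639) = 12.576^1.565 ≈ 52.57 mb.
P_c ≤ 1015 − 52.57 = 962.43, so the highest integer P_c is 962 mb.

962 mb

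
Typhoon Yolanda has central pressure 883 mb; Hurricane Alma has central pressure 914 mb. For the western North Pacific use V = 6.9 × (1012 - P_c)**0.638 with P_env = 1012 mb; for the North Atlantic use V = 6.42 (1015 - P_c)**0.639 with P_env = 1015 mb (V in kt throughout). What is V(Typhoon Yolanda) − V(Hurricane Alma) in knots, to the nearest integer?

Typhoon Yolanda: ΔP = 129; V ≈ 6.9 × 129^0.638 ≈ 153.25 kt.
Hurricane Alma: ΔP = 101; V ≈ 6.42 × 101^0.639 ≈ 122.55 kt.
Difference ≈ 153.25 − 122.55 = 30.70 → 31 kt.

31 kt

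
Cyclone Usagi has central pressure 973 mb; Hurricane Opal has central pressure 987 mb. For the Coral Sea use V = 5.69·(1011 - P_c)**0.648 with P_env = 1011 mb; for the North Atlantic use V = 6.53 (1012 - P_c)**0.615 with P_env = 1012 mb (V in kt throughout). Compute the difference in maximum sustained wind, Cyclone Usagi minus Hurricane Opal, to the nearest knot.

13 kt

Cyclone Usagi: ΔP = 38; V ≈ 5.69 × 38^0.648 ≈ 60.09 kt.
Hurricane Opal: ΔP = 25; V ≈ 6.53 × 25^0.615 ≈ 47.28 kt.
Difference ≈ 60.09 − 47.28 = 12.81 → 13 kt.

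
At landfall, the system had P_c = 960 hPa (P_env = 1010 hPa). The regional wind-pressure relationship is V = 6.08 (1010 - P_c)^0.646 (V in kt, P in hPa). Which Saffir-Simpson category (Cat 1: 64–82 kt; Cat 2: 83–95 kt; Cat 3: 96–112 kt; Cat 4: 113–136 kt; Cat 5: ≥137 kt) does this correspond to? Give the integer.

ΔP = 1010 − 960 = 50 hPa.
V ≈ 6.08 × 50^0.646 = 6.08 × 12.52 ≈ 76 kt.
76 kt falls in the Category 1 band.

1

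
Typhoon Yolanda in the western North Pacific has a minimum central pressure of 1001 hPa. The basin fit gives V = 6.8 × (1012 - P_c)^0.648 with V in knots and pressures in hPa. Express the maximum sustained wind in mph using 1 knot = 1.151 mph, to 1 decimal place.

ΔP = 1012 − 1001 = 11 hPa.
V ≈ 6.8 × 11^0.648 = 6.8 × 4.730 ≈ 32.161 kt.
32.161 × 1.151 ≈ 37.02 mph → 37.0 mph.

37.0 mph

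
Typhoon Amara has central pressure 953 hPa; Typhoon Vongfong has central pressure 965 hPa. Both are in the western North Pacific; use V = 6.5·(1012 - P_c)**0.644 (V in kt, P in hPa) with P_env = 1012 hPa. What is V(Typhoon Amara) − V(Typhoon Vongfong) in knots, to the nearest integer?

Typhoon Amara: ΔP = 59; V ≈ 6.5 × 59^0.644 ≈ 89.81 kt.
Typhoon Vongfong: ΔP = 47; V ≈ 6.5 × 47^0.644 ≈ 77.58 kt.
Difference ≈ 89.81 − 77.58 = 12.23 → 12 kt.

12 kt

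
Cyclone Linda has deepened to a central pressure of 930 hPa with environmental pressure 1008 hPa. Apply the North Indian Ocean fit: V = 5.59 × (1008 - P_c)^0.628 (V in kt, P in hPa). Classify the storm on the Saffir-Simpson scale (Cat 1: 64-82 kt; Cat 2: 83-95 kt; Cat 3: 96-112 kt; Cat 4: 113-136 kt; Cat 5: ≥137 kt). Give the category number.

2

ΔP = 1008 − 930 = 78 hPa.
V ≈ 5.59 × 78^0.628 = 5.59 × 15.43 ≈ 86 kt.
86 kt falls in the Category 2 band.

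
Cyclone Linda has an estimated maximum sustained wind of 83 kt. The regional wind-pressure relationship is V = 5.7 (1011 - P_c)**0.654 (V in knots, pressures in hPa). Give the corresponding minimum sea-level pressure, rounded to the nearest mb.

ΔP = (V / 5.7)^(1/0.654) = (83/5.7)^1.529.
83/5.7 = 14.561; 14.561^1.529 ≈ 60.06 mb.
P_c = 1011 − 60.06 = 950.94 ≈ 951 mb.

951 mb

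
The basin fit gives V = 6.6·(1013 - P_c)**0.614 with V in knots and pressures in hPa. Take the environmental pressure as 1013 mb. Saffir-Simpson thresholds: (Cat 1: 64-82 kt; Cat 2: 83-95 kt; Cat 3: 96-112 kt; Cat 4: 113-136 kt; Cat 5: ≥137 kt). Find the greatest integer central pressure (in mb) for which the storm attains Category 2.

951 mb

Category 2 begins at V = 83 kt.
Required ΔP = (83/6.6)^(1/0.614) = 12.576^1.629 ≈ 61.77 mb.
P_c ≤ 1013 − 61.77 = 951.23, so the highest integer P_c is 951 mb.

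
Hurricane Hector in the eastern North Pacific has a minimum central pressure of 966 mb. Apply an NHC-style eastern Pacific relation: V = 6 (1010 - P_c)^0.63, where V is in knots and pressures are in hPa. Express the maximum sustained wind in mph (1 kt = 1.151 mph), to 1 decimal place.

ΔP = 1010 − 966 = 44 mb.
V ≈ 6 × 44^0.63 = 6 × 10.849 ≈ 65.092 kt.
65.092 × 1.151 ≈ 74.92 mph → 74.9 mph.

74.9 mph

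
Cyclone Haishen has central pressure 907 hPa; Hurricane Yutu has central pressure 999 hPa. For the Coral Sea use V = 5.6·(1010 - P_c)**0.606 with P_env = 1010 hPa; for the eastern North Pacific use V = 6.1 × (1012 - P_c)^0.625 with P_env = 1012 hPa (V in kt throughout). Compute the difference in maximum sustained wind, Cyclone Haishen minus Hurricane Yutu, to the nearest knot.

Cyclone Haishen: ΔP = 103; V ≈ 5.6 × 103^0.606 ≈ 92.89 kt.
Hurricane Yutu: ΔP = 13; V ≈ 6.1 × 13^0.625 ≈ 30.31 kt.
Difference ≈ 92.89 − 30.31 = 62.58 → 63 kt.

63 kt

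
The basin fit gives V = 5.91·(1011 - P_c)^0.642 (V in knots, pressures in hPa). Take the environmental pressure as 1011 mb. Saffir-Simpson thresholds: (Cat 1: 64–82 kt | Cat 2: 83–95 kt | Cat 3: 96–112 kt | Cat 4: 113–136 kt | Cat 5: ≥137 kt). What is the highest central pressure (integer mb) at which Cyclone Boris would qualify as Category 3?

934 mb

Category 3 begins at V = 96 kt.
Required ΔP = (96/5.91)^(1/0.642) = 16.244^1.558 ≈ 76.88 mb.
P_c ≤ 1011 − 76.88 = 934.12, so the highest integer P_c is 934 mb.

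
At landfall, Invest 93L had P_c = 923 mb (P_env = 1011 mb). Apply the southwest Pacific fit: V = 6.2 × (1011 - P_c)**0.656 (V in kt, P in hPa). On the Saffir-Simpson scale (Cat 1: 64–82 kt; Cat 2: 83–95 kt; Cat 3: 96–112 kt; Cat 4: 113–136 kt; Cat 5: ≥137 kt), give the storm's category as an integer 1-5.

4

ΔP = 1011 − 923 = 88 mb.
V ≈ 6.2 × 88^0.656 = 6.2 × 18.86 ≈ 117 kt.
117 kt falls in the Category 4 band.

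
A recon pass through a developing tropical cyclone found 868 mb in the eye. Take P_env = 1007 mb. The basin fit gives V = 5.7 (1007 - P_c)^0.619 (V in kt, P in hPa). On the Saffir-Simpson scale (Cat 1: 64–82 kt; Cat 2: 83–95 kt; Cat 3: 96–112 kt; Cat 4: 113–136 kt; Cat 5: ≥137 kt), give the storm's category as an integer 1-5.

4

ΔP = 1007 − 868 = 139 mb.
V ≈ 5.7 × 139^0.619 = 5.7 × 21.21 ≈ 121 kt.
121 kt falls in the Category 4 band.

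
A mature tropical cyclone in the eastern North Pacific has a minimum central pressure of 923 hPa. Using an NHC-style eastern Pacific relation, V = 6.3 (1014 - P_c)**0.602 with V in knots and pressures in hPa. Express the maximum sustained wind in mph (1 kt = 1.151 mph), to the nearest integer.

ΔP = 1014 − 923 = 91 hPa.
V ≈ 6.3 × 91^0.602 = 6.3 × 15.113 ≈ 95.210 kt.
95.210 × 1.151 ≈ 109.59 mph → 110 mph.

110 mph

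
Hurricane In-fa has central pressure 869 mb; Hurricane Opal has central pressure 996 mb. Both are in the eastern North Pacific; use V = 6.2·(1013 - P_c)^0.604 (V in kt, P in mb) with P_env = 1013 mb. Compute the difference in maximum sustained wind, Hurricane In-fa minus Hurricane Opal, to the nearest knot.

Hurricane In-fa: ΔP = 144; V ≈ 6.2 × 144^0.604 ≈ 124.75 kt.
Hurricane Opal: ΔP = 17; V ≈ 6.2 × 17^0.604 ≈ 34.32 kt.
Difference ≈ 124.75 − 34.32 = 90.43 → 90 kt.

90 kt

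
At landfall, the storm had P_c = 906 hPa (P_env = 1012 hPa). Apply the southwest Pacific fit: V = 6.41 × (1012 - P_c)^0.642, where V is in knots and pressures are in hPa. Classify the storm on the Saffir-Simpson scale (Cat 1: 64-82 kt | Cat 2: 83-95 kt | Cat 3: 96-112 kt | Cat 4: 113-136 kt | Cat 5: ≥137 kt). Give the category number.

4

ΔP = 1012 − 906 = 106 hPa.
V ≈ 6.41 × 106^0.642 = 6.41 × 19.96 ≈ 128 kt.
128 kt falls in the Category 4 band.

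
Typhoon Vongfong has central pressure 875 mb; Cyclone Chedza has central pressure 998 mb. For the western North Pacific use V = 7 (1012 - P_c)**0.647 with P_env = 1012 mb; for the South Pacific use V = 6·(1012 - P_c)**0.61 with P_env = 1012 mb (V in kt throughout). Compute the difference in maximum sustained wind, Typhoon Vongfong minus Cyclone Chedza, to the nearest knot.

139 kt

Typhoon Vongfong: ΔP = 137; V ≈ 7 × 137^0.647 ≈ 168.87 kt.
Cyclone Chedza: ΔP = 14; V ≈ 6 × 14^0.61 ≈ 30.01 kt.
Difference ≈ 168.87 − 30.01 = 138.86 → 139 kt.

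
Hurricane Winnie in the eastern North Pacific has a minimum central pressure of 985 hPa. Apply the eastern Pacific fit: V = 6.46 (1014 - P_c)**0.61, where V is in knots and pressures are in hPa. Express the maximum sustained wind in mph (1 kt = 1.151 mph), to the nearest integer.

ΔP = 1014 − 985 = 29 hPa.
V ≈ 6.46 × 29^0.61 = 6.46 × 7.799 ≈ 50.384 kt.
50.384 × 1.151 ≈ 57.99 mph → 58 mph.

58 mph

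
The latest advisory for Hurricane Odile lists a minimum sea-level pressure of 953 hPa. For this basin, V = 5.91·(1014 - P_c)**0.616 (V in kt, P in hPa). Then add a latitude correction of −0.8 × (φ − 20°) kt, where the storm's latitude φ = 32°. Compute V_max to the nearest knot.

ΔP = 1014 − 953 = 61 hPa.
61^0.616 ≈ 12.582.
V ≈ 5.91 × 12.582 ≈ 74.4 kt.
Latitude correction: −0.8 × (32 − 20) = -9.6 kt.
Corrected V ≈ 64.8 kt → 65 kt.

65 kt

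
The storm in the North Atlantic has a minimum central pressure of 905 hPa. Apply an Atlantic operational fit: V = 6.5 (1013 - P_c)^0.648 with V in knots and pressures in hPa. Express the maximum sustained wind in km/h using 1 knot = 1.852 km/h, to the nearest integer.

250 km/h

ΔP = 1013 − 905 = 108 hPa.
V ≈ 6.5 × 108^0.648 = 6.5 × 20.781 ≈ 135.074 kt.
135.074 × 1.852 ≈ 250.16 km/h → 250 km/h.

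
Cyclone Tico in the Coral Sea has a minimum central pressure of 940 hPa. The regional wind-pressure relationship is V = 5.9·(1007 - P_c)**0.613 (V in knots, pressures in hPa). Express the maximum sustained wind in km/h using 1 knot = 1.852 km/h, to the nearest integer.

144 km/h

ΔP = 1007 − 940 = 67 hPa.
V ≈ 5.9 × 67^0.613 = 5.9 × 13.164 ≈ 77.667 kt.
77.667 × 1.852 ≈ 143.84 km/h → 144 km/h.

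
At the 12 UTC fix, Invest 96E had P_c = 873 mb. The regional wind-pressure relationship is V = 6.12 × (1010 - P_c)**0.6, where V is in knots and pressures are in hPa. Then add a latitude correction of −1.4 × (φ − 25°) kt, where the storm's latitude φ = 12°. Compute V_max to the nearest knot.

ΔP = 1010 − 873 = 137 mb.
137^0.6 ≈ 19.144.
V ≈ 6.12 × 19.144 ≈ 117.2 kt.
Latitude correction: −1.4 × (12 − 25) = 18.2 kt.
Corrected V ≈ 135.4 kt → 135 kt.

135 kt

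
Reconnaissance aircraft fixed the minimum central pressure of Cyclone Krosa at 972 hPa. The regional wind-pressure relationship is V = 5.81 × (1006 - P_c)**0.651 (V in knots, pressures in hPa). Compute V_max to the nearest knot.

ΔP = 1006 − 972 = 34 hPa.
34^0.651 ≈ 9.931.
V ≈ 5.81 × 9.931 ≈ 57.7 kt.

58 kt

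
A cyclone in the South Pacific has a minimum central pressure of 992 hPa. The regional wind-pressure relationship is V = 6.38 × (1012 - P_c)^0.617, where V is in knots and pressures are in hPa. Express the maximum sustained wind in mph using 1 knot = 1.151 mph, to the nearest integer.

47 mph

ΔP = 1012 − 992 = 20 hPa.
V ≈ 6.38 × 20^0.617 = 6.38 × 6.349 ≈ 40.509 kt.
40.509 × 1.151 ≈ 46.63 mph → 47 mph.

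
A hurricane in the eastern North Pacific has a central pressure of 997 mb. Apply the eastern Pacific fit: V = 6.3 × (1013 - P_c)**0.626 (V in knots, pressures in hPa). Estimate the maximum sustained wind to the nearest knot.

ΔP = 1013 − 997 = 16 mb.
16^0.626 ≈ 5.673.
V ≈ 6.3 × 5.673 ≈ 35.7 kt.

36 kt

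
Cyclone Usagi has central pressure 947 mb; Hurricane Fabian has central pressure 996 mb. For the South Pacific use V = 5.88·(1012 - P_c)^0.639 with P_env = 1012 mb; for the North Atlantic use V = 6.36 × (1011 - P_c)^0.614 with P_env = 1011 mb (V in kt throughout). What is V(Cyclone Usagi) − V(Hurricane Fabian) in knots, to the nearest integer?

51 kt

Cyclone Usagi: ΔP = 65; V ≈ 5.88 × 65^0.639 ≈ 84.69 kt.
Hurricane Fabian: ΔP = 15; V ≈ 6.36 × 15^0.614 ≈ 33.54 kt.
Difference ≈ 84.69 − 33.54 = 51.15 → 51 kt.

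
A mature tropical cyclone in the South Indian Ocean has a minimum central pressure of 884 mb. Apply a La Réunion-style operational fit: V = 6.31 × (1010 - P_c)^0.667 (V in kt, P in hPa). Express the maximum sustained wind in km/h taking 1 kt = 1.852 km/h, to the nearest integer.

ΔP = 1010 − 884 = 126 mb.
V ≈ 6.31 × 126^0.667 = 6.31 × 25.174 ≈ 158.846 kt.
158.846 × 1.852 ≈ 294.18 km/h → 294 km/h.

294 km/h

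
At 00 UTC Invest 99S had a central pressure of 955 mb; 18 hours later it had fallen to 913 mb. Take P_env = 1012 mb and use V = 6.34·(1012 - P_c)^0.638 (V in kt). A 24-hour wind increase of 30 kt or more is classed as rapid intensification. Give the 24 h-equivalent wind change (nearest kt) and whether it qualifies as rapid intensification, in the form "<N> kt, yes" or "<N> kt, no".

47 kt, yes

V₁: ΔP = 57, V ≈ 6.34 × 57^0.638 ≈ 83.63 kt.
V₂: ΔP = 99, V ≈ 6.34 × 99^0.638 ≈ 118.93 kt.
ΔV over 18 h = 35.30 kt → 24 h equivalent = 35.30 × 24/18 ≈ 47.07 kt.
47 kt ≥ 30 kt ⇒ rapid intensification.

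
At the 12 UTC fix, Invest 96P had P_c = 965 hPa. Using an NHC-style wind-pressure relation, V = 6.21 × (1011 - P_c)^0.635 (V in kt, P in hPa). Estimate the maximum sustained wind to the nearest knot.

ΔP = 1011 − 965 = 46 hPa.
46^0.635 ≈ 11.372.
V ≈ 6.21 × 11.372 ≈ 70.6 kt.

71 kt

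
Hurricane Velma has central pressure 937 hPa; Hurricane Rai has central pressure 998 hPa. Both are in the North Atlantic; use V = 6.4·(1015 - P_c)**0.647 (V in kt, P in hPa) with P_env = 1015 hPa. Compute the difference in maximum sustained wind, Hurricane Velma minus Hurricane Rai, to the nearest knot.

Hurricane Velma: ΔP = 78; V ≈ 6.4 × 78^0.647 ≈ 107.24 kt.
Hurricane Rai: ΔP = 17; V ≈ 6.4 × 17^0.647 ≈ 40.02 kt.
Difference ≈ 107.24 − 40.02 = 67.22 → 67 kt.

67 kt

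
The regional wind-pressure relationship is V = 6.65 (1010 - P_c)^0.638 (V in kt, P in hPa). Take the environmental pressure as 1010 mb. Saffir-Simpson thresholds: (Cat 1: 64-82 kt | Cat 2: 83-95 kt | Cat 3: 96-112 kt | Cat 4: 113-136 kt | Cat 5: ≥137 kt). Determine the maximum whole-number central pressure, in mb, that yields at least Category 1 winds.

975 mb

Category 1 begins at V = 64 kt.
Required ΔP = (64/6.65)^(1/0.638) = 9.624^1.567 ≈ 34.78 mb.
P_c ≤ 1010 − 34.78 = 975.22, so the highest integer P_c is 975 mb.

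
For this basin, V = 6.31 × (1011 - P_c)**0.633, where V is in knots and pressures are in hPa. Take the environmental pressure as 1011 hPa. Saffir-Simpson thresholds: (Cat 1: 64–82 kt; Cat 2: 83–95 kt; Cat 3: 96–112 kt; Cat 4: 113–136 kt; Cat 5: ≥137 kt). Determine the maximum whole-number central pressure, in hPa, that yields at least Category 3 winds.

937 hPa

Category 3 begins at V = 96 kt.
Required ΔP = (96/6.31)^(1/0.633) = 15.214^1.580 ≈ 73.74 hPa.
P_c ≤ 1011 − 73.74 = 937.26, so the highest integer P_c is 937 hPa.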